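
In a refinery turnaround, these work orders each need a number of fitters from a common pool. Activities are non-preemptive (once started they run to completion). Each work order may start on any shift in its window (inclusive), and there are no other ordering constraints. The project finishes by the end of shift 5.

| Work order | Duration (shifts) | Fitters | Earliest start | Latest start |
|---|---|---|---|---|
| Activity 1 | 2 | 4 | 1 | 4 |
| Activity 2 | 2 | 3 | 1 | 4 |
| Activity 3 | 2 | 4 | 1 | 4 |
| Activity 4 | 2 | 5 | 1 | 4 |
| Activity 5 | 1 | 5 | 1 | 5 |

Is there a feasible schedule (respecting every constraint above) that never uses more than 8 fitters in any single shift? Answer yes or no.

Schedule Activity 1@1, Activity 2@3, Activity 3@1, Activity 4@3, Activity 5@5: s1:8  s2:8  s3:8  s4:8  s5:5 — peak 8 ≤ 8.

yes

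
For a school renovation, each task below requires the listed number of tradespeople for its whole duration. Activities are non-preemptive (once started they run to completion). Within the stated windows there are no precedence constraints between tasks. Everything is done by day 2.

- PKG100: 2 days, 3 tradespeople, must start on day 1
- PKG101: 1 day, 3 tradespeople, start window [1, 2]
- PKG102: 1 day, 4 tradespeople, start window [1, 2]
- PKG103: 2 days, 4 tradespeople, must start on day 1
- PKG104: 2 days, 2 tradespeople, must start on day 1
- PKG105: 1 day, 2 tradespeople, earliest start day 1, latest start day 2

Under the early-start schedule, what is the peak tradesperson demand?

18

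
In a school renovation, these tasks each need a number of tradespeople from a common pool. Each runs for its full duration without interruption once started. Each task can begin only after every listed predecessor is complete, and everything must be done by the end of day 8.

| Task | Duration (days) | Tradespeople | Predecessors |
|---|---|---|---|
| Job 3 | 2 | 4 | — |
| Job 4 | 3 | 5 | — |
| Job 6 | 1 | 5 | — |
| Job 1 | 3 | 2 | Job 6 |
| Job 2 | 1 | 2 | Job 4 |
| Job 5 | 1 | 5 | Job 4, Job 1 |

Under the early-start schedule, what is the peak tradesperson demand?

Early-start schedule: Job 3@1, Job 4@1, Job 6@1, Job 1@2, Job 2@4, Job 5@5.
Load per day: day 1: 14, day 2: 11, day 3: 7, day 4: 4, day 5: 5, day 6: 0, day 7: 0, day 8: 0.
Peak is 14.

14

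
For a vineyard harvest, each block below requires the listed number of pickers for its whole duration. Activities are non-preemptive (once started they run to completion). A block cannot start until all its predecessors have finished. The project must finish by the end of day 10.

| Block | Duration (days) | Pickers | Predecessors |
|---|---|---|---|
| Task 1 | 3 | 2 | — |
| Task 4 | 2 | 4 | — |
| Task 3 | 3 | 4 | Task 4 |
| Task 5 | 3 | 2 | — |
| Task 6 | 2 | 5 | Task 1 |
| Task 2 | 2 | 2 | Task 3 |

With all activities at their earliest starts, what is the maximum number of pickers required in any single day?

9

Early-start schedule: Task 1@1, Task 4@1, Task 3@3, Task 5@1, Task 6@4, Task 2@6.
Load per day: day 1: 8, day 2: 8, day 3: 8, day 4: 9, day 5: 9, day 6: 2, day 7: 2, day 8: 0, day 9: 0, day 10: 0.
Peak is 9.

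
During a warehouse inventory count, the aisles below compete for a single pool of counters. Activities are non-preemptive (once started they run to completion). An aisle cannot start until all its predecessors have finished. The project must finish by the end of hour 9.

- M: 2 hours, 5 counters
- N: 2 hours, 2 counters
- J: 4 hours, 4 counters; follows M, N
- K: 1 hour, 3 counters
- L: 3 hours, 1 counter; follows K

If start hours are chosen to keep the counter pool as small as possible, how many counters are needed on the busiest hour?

5

Early-start (M@1, N@1, J@3, K@1, L@2) gives peak 10: h1:10  h2:8  h3:5  h4:5  h5:4  h6:4  h7:0  h8:0  h9:0.
Shift N→3, J→5, K→3, L→4.
Schedule M@1, N@3, J@5, K@3, L@4: h1:5  h2:5  h3:5  h4:3  h5:5  h6:5  h7:4  h8:4  h9:0 — peak 5.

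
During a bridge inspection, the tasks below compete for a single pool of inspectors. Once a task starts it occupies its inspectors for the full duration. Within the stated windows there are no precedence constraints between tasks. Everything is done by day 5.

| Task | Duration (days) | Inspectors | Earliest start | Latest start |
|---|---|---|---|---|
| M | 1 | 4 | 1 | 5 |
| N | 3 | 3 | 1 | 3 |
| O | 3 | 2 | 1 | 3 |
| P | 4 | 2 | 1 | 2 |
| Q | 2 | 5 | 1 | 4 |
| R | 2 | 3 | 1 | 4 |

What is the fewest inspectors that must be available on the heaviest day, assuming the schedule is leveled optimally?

Early-start (M@1, N@1, O@1, P@1, Q@1, R@1) gives peak 19: d1:19  d2:15  d3:7  d4:2  d5:0.
Shift P→2, Q→4, R→2.
Schedule M@1, N@1, O@1, P@2, Q@4, R@2: d1:9  d2:10  d3:10  d4:7  d5:7 — peak 10.

10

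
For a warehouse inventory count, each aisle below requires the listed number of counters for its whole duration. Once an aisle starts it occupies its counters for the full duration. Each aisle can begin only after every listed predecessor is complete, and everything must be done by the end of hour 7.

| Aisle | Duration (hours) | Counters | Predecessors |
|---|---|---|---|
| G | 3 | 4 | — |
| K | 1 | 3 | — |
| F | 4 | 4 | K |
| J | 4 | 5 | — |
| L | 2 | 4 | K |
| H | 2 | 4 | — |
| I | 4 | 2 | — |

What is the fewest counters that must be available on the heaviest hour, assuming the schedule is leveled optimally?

12

Early-start (G@1, K@1, F@2, J@1, L@2, H@1, I@1) gives peak 23: h1:18  h2:23  h3:19  h4:11  h5:4  h6:0  h7:0.
Shift J→4, H→6, I→4.
Schedule G@1, K@1, F@2, J@4, L@2, H@6, I@4: h1:7  h2:12  h3:12  h4:11  h5:11  h6:11  h7:11 — peak 12.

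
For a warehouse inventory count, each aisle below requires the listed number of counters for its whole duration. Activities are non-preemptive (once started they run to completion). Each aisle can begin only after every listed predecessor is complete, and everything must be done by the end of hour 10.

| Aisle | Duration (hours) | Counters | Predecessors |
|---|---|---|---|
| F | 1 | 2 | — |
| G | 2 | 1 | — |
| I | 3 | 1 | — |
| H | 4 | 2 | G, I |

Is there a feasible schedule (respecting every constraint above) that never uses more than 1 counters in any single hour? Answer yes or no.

no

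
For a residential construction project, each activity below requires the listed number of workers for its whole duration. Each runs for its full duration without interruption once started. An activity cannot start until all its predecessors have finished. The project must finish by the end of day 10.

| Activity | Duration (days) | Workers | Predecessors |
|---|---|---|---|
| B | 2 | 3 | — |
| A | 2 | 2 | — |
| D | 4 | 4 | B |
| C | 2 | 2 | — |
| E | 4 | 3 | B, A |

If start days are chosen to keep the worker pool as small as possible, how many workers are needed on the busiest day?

5

Early-start (B@1, A@1, D@3, C@1, E@3) gives peak 7: d1:7  d2:7  d3:7  d4:7  d5:7  d6:7  d7:0  d8:0  d9:0  d10:0.
Shift C→7, E→7.
Schedule B@1, A@1, D@3, C@7, E@7: d1:5  d2:5  d3:4  d4:4  d5:4  d6:4  d7:5  d8:5  d9:3  d10:3 — peak 5.
Total worker-days = 42 over 10 days ⇒ peak ≥ ⌈42/10⌉ = 5, so 5 is optimal.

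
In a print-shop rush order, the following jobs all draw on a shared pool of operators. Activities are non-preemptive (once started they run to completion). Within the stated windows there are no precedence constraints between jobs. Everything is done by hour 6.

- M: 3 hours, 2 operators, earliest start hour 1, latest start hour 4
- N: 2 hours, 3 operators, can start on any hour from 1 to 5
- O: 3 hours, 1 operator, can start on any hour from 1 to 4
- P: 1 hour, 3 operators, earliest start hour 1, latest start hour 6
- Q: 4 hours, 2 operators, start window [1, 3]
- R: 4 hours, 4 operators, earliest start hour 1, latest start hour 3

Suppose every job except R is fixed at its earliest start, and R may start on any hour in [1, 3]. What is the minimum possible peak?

11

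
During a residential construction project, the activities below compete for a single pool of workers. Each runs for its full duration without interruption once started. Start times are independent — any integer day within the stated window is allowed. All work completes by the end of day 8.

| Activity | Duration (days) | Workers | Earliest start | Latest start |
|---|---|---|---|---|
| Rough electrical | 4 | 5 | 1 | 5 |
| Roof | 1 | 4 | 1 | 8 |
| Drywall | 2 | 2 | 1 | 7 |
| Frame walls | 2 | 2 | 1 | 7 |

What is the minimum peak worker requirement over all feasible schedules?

5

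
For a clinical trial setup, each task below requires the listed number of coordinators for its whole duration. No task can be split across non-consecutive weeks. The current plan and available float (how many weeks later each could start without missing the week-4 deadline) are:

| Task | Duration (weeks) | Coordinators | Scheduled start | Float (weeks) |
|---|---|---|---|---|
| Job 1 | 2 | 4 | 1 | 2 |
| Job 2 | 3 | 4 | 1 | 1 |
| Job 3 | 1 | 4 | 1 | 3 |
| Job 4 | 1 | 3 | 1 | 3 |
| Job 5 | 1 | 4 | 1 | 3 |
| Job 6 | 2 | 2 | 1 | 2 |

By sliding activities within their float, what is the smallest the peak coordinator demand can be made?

10

Early-start (Job 1@1, Job 2@1, Job 3@1, Job 4@1, Job 5@1, Job 6@1) gives peak 21: w1:21  w2:10  w3:4  w4:0.
Shift Job 3→3, Job 4→4, Job 5→4.
Schedule Job 1@1, Job 2@1, Job 3@3, Job 4@4, Job 5@4, Job 6@1: w1:10  w2:10  w3:8  w4:7 — peak 10.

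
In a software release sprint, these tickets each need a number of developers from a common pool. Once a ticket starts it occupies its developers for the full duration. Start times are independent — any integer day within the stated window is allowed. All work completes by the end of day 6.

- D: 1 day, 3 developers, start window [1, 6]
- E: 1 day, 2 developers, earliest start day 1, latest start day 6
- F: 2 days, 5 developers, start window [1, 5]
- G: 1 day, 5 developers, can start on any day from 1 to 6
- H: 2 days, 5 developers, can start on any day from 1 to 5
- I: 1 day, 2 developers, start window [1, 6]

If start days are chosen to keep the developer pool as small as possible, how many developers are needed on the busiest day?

7

Early-start (D@1, E@1, F@1, G@1, H@1, I@1) gives peak 22: d1:22  d2:10  d3:0  d4:0  d5:0  d6:0.
Shift F→2, G→4, H→5.
Schedule D@1, E@1, F@2, G@4, H@5, I@1: d1:7  d2:5  d3:5  d4:5  d5:5  d6:5 — peak 7.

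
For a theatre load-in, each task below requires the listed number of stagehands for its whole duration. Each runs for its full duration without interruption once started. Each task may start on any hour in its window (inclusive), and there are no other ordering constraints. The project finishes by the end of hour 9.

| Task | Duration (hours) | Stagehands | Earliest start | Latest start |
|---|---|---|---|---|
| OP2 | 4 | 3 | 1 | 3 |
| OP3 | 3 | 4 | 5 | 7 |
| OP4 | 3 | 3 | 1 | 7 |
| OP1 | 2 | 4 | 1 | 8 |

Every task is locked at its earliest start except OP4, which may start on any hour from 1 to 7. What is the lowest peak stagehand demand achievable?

OP4@1: h1:10  h2:10  h3:6  h4:3  h5:4  h6:4  h7:4  h8:0  h9:0 → peak 10
OP4@2: h1:7  h2:10  h3:6  h4:6  h5:4  h6:4  h7:4  h8:0  h9:0 → peak 10
OP4@3: h1:7  h2:7  h3:6  h4:6  h5:7  h6:4  h7:4  h8:0  h9:0 → peak 7
OP4@4: h1:7  h2:7  h3:3  h4:6  h5:7  h6:7  h7:4  h8:0  h9:0 → peak 7
OP4@5: h1:7  h2:7  h3:3  h4:3  h5:7  h6:7  h7:7  h8:0  h9:0 → peak 7
OP4@6: h1:7  h2:7  h3:3  h4:3  h5:4  h6:7  h7:7  h8:3  h9:0 → peak 7
OP4@7: h1:7  h2:7  h3:3  h4:3  h5:4  h6:4  h7:7  h8:3  h9:3 → peak 7
Best is OP4@3, peak 7.

7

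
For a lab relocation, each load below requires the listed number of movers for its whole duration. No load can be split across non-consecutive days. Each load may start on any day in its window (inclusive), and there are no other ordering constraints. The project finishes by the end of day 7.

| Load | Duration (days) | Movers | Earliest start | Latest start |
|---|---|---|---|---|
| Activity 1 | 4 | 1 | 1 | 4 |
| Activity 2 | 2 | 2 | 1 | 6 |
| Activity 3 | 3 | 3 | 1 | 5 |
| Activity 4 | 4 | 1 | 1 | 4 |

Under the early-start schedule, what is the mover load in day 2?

7

At early start, day 2 has: Activity 1, Activity 2, Activity 3, Activity 4.
Demand: 1 + 2 + 3 + 1 = 7.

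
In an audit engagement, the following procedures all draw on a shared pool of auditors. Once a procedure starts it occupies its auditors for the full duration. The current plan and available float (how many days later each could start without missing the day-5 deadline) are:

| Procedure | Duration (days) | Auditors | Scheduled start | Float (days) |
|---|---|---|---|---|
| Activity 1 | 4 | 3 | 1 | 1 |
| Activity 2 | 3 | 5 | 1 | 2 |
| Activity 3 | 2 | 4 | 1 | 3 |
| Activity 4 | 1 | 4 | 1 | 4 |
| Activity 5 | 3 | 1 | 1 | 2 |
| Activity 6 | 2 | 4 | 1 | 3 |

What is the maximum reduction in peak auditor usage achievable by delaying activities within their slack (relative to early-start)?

10

Early-start peak: d1:21  d2:17  d3:9  d4:3  d5:0 ⇒ 21.
Leveled (Activity 1@1, Activity 2@3, Activity 3@1, Activity 4@5, Activity 5@3, Activity 6@1): d1:11  d2:11  d3:9  d4:9  d5:10 ⇒ 11.
Reduction 21 − 11 = 10.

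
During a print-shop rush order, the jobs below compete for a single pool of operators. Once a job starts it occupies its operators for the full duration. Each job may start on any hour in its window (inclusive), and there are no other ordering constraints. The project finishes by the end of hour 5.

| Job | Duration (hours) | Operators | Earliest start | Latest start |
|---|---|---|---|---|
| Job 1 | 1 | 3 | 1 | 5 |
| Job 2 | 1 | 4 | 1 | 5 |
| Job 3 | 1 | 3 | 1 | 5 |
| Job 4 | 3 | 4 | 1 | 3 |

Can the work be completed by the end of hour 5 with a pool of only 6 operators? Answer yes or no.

yes

Schedule Job 1@1, Job 2@2, Job 3@1, Job 4@3: h1:6  h2:4  h3:4  h4:4  h5:4 — peak 6 ≤ 6.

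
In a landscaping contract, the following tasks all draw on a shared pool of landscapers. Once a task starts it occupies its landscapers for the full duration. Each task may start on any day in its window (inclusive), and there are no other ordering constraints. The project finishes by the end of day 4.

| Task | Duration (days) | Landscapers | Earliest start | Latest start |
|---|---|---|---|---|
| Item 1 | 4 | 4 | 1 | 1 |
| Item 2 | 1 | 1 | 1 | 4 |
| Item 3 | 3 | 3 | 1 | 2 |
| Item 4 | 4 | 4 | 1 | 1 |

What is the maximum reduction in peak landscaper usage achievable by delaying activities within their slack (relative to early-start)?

1

Early-start peak: d1:12  d2:11  d3:11  d4:8 ⇒ 12.
Leveled (Item 1@1, Item 2@1, Item 3@2, Item 4@1): d1:9  d2:11  d3:11  d4:11 ⇒ 11.
Reduction 12 − 11 = 1.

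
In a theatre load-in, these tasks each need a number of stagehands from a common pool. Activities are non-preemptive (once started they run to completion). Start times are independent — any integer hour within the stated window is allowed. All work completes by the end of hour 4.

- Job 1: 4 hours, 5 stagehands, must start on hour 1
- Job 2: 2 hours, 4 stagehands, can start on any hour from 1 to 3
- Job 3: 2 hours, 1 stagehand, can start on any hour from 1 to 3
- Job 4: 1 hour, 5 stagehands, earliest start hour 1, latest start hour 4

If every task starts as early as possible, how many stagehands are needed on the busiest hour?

Early-start schedule: Job 1@1, Job 2@1, Job 3@1, Job 4@1.
Load per hour: hour 1: 15, hour 2: 10, hour 3: 5, hour 4: 5.
Peak is 15.

15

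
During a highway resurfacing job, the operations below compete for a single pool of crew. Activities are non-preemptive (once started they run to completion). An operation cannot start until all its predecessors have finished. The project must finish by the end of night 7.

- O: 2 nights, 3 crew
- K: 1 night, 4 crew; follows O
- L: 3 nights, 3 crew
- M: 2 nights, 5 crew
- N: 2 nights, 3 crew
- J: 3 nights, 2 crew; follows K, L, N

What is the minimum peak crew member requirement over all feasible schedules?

7

Early-start (O@1, K@3, L@1, M@1, N@1, J@4) gives peak 14: n1:14  n2:14  n3:7  n4:2  n5:2  n6:2  n7:0.
Shift K→4, M→5, N→3, J→5.
Schedule O@1, K@4, L@1, M@5, N@3, J@5: n1:6  n2:6  n3:6  n4:7  n5:7  n6:7  n7:2 — peak 7.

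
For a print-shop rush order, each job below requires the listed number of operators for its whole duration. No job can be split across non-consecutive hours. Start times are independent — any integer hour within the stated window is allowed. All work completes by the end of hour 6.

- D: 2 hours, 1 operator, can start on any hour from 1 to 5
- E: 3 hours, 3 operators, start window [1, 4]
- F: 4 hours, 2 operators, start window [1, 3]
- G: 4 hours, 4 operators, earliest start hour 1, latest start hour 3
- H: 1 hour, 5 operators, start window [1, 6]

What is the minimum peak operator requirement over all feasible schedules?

9

Early-start (D@1, E@1, F@1, G@1, H@1) gives peak 15: h1:15  h2:10  h3:9  h4:6  h5:0  h6:0.
Shift G→3, H→5.
Schedule D@1, E@1, F@1, G@3, H@5: h1:6  h2:6  h3:9  h4:6  h5:9  h6:4 — peak 9.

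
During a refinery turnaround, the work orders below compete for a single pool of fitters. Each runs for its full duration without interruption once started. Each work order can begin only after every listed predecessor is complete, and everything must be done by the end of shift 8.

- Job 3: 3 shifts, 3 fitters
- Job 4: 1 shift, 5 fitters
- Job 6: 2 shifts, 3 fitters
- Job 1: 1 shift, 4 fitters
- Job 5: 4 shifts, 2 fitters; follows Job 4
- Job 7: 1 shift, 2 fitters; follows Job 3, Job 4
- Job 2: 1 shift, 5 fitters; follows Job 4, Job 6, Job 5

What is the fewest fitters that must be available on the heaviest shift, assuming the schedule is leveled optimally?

Early-start (Job 3@1, Job 4@1, Job 6@1, Job 1@1, Job 5@2, Job 7@4, Job 2@6) gives peak 15: s1:15  s2:8  s3:5  s4:4  s5:2  s6:5  s7:0  s8:0.
Shift Job 3→2, Job 6→5, Job 1→7, Job 7→6, Job 2→8.
Schedule Job 3@2, Job 4@1, Job 6@5, Job 1@7, Job 5@2, Job 7@6, Job 2@8: s1:5  s2:5  s3:5  s4:5  s5:5  s6:5  s7:4  s8:5 — peak 5.
Total fitter-shifts = 39 over 8 shifts ⇒ peak ≥ ⌈39/8⌉ = 5, so 5 is optimal.

5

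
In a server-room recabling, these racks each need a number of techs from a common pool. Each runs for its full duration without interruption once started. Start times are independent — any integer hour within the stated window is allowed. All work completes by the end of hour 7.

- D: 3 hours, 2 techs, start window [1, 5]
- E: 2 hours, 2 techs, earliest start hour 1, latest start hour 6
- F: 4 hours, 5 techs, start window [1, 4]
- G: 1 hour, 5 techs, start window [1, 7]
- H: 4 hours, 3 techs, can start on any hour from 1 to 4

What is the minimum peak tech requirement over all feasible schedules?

8

Early-start (D@1, E@1, F@1, G@1, H@1) gives peak 17: h1:17  h2:12  h3:10  h4:8  h5:0  h6:0  h7:0.
Shift F→3, G→7, H→4.
Schedule D@1, E@1, F@3, G@7, H@4: h1:4  h2:4  h3:7  h4:8  h5:8  h6:8  h7:8 — peak 8.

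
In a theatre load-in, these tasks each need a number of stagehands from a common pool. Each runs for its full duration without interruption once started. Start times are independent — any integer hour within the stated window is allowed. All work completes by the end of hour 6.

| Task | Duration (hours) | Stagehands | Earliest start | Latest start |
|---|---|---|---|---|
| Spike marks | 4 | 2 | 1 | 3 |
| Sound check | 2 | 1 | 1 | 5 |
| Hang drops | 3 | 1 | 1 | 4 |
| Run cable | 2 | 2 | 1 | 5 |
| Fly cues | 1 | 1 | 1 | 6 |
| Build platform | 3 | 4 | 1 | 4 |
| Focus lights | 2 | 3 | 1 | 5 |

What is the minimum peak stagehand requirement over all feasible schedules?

7

Early-start (Spike marks@1, Sound check@1, Hang drops@1, Run cable@1, Fly cues@1, Build platform@1, Focus lights@1) gives peak 14: h1:14  h2:13  h3:7  h4:2  h5:0  h6:0.
Shift Build platform→3, Focus lights→5.
Schedule Spike marks@1, Sound check@1, Hang drops@1, Run cable@1, Fly cues@1, Build platform@3, Focus lights@5: h1:7  h2:6  h3:7  h4:6  h5:7  h6:3 — peak 7.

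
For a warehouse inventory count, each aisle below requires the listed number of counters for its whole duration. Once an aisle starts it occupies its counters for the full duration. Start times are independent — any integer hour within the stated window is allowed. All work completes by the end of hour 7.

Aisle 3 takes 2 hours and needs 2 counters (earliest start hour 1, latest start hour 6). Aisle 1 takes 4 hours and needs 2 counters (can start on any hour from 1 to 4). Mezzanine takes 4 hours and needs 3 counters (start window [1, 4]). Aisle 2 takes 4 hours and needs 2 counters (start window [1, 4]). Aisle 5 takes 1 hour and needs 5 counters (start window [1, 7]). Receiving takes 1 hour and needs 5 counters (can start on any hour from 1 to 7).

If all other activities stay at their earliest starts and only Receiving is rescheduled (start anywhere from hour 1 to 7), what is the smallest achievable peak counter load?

14

Receiving@1: h1:19  h2:9  h3:7  h4:7  h5:0  h6:0  h7:0 → peak 19
Receiving@2: h1:14  h2:14  h3:7  h4:7  h5:0  h6:0  h7:0 → peak 14
Receiving@3: h1:14  h2:9  h3:12  h4:7  h5:0  h6:0  h7:0 → peak 14
Receiving@4: h1:14  h2:9  h3:7  h4:12  h5:0  h6:0  h7:0 → peak 14
Receiving@5: h1:14  h2:9  h3:7  h4:7  h5:5  h6:0  h7:0 → peak 14
Receiving@6: h1:14  h2:9  h3:7  h4:7  h5:0  h6:5  h7:0 → peak 14
Receiving@7: h1:14  h2:9  h3:7  h4:7  h5:0  h6:0  h7:5 → peak 14
Best is Receiving@2, peak 14.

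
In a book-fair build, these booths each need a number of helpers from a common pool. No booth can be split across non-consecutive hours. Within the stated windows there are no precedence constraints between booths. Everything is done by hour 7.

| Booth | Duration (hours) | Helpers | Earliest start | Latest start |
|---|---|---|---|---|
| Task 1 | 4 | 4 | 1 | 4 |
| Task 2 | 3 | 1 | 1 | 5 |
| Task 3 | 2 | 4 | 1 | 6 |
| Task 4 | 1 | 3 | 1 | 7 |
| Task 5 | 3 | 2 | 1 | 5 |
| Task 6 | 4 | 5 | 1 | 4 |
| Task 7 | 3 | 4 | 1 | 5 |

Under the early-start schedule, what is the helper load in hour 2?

At early start, hour 2 has: Task 1, Task 2, Task 3, Task 5, Task 6, Task 7.
Demand: 4 + 1 + 4 + 2 + 5 + 4 = 20.

20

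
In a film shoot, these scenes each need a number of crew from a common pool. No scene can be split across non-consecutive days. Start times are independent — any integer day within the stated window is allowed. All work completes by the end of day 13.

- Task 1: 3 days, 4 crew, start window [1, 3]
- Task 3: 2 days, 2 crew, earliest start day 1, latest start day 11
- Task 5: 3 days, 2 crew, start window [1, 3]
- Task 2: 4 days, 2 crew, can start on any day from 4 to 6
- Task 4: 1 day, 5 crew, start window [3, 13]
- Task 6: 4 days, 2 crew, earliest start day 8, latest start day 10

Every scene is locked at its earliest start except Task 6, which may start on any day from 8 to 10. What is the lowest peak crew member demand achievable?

Task 6@8: d1:8  d2:8  d3:11  d4:2  d5:2  d6:2  d7:2  d8:2  d9:2  d10:2  d11:2  d12:0  d13:0 → peak 11
Task 6@9: d1:8  d2:8  d3:11  d4:2  d5:2  d6:2  d7:2  d8:0  d9:2  d10:2  d11:2  d12:2  d13:0 → peak 11
Task 6@10: d1:8  d2:8  d3:11  d4:2  d5:2  d6:2  d7:2  d8:0  d9:0  d10:2  d11:2  d12:2  d13:2 → peak 11
Best is Task 6@8, peak 11.

11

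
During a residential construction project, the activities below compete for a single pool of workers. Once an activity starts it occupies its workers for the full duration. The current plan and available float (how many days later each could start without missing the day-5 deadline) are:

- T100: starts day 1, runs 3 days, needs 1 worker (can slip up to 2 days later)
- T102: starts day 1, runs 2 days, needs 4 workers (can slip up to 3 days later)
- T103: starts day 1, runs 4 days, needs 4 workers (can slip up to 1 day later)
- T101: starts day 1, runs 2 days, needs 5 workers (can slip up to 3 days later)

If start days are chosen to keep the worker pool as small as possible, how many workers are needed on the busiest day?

Early-start (T100@1, T102@1, T103@1, T101@1) gives peak 14: d1:14  d2:14  d3:5  d4:4  d5:0.
Shift T101→4.
Schedule T100@1, T102@1, T103@1, T101@4: d1:9  d2:9  d3:5  d4:9  d5:5 — peak 9.

9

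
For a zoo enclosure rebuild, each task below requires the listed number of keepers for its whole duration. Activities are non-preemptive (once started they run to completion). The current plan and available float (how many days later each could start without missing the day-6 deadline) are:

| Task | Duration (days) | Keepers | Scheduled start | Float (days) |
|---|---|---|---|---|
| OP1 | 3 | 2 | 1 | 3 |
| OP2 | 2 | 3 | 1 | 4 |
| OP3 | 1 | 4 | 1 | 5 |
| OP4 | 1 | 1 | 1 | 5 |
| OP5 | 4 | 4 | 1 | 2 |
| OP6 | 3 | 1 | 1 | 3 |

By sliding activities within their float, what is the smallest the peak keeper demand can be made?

Early-start (OP1@1, OP2@1, OP3@1, OP4@1, OP5@1, OP6@1) gives peak 15: d1:15  d2:10  d3:7  d4:4  d5:0  d6:0.
Shift OP2→4, OP4→2, OP5→3.
Schedule OP1@1, OP2@4, OP3@1, OP4@2, OP5@3, OP6@1: d1:7  d2:4  d3:7  d4:7  d5:7  d6:4 — peak 7.

7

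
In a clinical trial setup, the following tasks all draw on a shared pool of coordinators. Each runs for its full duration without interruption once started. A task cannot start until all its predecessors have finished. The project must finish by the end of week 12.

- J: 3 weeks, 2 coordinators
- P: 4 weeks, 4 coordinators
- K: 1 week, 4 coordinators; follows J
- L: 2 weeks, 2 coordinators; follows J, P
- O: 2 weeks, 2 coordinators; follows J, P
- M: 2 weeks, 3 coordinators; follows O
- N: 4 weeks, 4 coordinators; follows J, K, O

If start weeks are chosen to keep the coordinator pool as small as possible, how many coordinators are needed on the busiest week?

Early-start (J@1, P@1, K@4, L@5, O@5, M@7, N@7) gives peak 8: w1:6  w2:6  w3:6  w4:8  w5:4  w6:4  w7:7  w8:7  w9:4  w10:4  w11:0  w12:0.
Shift K→5, L→6, N→9.
Schedule J@1, P@1, K@5, L@6, O@5, M@7, N@9: w1:6  w2:6  w3:6  w4:4  w5:6  w6:4  w7:5  w8:3  w9:4  w10:4  w11:4  w12:4 — peak 6.

6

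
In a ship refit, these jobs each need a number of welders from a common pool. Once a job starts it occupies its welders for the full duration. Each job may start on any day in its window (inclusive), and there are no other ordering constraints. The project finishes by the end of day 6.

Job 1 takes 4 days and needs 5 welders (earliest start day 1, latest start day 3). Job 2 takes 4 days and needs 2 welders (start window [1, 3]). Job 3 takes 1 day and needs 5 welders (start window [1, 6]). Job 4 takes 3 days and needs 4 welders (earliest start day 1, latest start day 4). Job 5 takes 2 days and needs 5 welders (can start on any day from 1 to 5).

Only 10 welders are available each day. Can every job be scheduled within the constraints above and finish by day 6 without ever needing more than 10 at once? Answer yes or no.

no

The minimum achievable peak is 11; 10 < 11, so no feasible schedule stays within the cap.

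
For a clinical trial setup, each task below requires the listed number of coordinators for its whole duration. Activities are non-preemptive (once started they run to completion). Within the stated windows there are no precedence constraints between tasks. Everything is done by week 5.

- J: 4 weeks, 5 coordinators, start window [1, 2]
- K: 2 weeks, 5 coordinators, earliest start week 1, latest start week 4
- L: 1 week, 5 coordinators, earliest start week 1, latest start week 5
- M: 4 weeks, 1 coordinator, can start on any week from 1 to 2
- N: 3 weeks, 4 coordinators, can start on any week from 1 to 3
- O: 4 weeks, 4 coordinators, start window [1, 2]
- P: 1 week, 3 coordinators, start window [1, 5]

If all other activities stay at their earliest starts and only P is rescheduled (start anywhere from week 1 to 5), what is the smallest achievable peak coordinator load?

24

P@1: w1:27  w2:19  w3:14  w4:10  w5:0 → peak 27
P@2: w1:24  w2:22  w3:14  w4:10  w5:0 → peak 24
P@3: w1:24  w2:19  w3:17  w4:10  w5:0 → peak 24
P@4: w1:24  w2:19  w3:14  w4:13  w5:0 → peak 24
P@5: w1:24  w2:19  w3:14  w4:10  w5:3 → peak 24
Best is P@2, peak 24.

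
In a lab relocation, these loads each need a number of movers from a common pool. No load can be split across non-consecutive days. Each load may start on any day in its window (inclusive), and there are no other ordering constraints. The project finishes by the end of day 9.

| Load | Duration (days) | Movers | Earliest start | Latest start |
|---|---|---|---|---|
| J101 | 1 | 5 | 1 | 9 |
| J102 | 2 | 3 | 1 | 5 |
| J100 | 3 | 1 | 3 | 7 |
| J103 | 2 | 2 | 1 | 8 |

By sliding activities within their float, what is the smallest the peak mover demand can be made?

Early-start (J101@1, J102@1, J100@3, J103@1) gives peak 10: d1:10  d2:5  d3:1  d4:1  d5:1  d6:0  d7:0  d8:0  d9:0.
Shift J102→2, J103→4.
Schedule J101@1, J102@2, J100@3, J103@4: d1:5  d2:3  d3:4  d4:3  d5:3  d6:0  d7:0  d8:0  d9:0 — peak 5.

5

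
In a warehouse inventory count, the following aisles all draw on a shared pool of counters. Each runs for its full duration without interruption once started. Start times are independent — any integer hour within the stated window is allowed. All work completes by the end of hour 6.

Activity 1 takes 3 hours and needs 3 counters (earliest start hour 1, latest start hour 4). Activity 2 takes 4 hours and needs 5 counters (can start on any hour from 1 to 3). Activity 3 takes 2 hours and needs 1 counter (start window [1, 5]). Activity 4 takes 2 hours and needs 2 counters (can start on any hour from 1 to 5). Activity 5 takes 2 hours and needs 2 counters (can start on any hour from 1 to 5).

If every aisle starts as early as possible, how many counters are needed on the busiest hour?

Early-start schedule: Activity 1@1, Activity 2@1, Activity 3@1, Activity 4@1, Activity 5@1.
Load per hour: hour 1: 13, hour 2: 13, hour 3: 8, hour 4: 5, hour 5: 0, hour 6: 0.
Peak is 13.

13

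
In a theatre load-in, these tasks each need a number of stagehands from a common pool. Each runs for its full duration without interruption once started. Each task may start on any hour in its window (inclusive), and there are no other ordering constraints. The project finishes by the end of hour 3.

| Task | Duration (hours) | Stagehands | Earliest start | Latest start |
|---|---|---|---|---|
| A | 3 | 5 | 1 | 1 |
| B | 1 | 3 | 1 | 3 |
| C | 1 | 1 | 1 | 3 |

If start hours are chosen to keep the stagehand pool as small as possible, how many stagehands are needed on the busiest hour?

8

Early-start (A@1, B@1, C@1) gives peak 9: h1:9  h2:5  h3:5.
Shift C→2.
Schedule A@1, B@1, C@2: h1:8  h2:6  h3:5 — peak 8.
No arrangement of the 9 feasible schedules does better.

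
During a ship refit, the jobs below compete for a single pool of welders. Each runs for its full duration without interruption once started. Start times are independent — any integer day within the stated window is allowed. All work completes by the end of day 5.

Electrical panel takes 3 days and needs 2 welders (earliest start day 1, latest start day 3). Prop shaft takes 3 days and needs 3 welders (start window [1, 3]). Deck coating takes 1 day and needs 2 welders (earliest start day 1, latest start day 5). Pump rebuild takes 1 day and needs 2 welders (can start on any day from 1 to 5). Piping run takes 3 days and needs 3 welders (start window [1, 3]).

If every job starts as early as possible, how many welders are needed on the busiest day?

12

Early-start schedule: Electrical panel@1, Prop shaft@1, Deck coating@1, Pump rebuild@1, Piping run@1.
Load per day: day 1: 12, day 2: 8, day 3: 8, day 4: 0, day 5: 0.
Peak is 12.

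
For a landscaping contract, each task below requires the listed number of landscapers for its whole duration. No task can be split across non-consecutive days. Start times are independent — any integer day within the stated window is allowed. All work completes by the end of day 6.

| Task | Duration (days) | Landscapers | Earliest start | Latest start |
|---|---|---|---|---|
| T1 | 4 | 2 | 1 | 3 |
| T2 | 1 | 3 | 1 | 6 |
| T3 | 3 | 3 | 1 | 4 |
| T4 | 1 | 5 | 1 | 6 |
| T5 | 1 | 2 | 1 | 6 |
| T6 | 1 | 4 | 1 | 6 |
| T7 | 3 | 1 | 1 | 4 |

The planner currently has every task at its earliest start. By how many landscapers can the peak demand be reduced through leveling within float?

14

Early-start peak: d1:20  d2:6  d3:6  d4:2  d5:0  d6:0 ⇒ 20.
Leveled (T1@1, T2@1, T3@2, T4@5, T5@6, T6@6, T7@1): d1:6  d2:6  d3:6  d4:5  d5:5  d6:6 ⇒ 6.
Reduction 20 − 6 = 14.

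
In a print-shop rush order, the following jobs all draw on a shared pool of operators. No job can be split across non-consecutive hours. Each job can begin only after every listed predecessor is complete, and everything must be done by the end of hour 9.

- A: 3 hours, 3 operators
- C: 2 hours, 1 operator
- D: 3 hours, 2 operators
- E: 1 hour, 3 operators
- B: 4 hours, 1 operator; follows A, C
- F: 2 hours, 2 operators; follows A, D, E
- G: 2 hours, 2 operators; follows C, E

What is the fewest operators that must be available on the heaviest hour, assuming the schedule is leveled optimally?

4

Early-start (A@1, C@1, D@1, E@1, B@4, F@4, G@3) gives peak 9: h1:9  h2:6  h3:7  h4:5  h5:3  h6:1  h7:1  h8:0  h9:0.
Shift D→4, E→7, F→8, G→8.
Schedule A@1, C@1, D@4, E@7, B@4, F@8, G@8: h1:4  h2:4  h3:3  h4:3  h5:3  h6:3  h7:4  h8:4  h9:4 — peak 4.
Total operator-hours = 32 over 9 hours ⇒ peak ≥ ⌈32/9⌉ = 4, so 4 is optimal.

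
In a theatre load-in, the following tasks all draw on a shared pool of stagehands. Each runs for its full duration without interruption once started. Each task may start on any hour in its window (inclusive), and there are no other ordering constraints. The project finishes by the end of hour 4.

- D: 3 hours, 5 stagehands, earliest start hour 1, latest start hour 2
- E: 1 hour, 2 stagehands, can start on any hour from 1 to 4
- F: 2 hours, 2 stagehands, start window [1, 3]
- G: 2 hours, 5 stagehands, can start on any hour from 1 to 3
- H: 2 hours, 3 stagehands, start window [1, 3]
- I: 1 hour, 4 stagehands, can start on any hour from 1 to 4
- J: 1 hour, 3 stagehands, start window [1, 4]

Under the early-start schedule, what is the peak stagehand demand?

Early-start schedule: D@1, E@1, F@1, G@1, H@1, I@1, J@1.
Load per hour: hour 1: 24, hour 2: 15, hour 3: 5, hour 4: 0.
Peak is 24.

24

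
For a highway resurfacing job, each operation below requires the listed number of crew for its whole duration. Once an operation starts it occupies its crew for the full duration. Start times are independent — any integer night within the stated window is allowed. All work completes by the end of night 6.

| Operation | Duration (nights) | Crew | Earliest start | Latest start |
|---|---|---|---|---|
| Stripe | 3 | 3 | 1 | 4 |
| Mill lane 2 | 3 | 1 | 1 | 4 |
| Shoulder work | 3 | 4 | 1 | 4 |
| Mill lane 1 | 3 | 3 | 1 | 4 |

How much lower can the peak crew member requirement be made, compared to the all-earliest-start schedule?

5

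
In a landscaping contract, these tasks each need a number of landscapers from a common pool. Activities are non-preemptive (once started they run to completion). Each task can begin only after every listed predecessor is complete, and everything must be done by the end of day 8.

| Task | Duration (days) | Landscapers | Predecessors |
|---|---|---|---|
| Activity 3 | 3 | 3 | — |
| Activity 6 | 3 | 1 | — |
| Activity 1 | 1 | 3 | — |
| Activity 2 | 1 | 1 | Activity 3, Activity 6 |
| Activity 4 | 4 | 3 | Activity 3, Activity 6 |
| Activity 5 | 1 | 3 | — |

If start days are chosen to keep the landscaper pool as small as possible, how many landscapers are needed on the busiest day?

Early-start (Activity 3@1, Activity 6@1, Activity 1@1, Activity 2@4, Activity 4@4, Activity 5@1) gives peak 10: d1:10  d2:4  d3:4  d4:4  d5:3  d6:3  d7:3  d8:0.
Shift Activity 1→4, Activity 4→5, Activity 5→5.
Schedule Activity 3@1, Activity 6@1, Activity 1@4, Activity 2@4, Activity 4@5, Activity 5@5: d1:4  d2:4  d3:4  d4:4  d5:6  d6:3  d7:3  d8:3 — peak 6.

6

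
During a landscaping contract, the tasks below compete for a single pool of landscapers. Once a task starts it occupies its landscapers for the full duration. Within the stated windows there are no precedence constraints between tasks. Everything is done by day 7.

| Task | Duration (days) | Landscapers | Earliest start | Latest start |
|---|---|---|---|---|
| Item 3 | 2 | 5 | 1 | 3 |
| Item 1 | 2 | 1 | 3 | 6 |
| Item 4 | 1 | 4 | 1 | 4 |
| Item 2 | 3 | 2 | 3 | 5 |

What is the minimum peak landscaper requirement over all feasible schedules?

Early-start (Item 3@1, Item 1@3, Item 4@1, Item 2@3) gives peak 9: d1:9  d2:5  d3:3  d4:3  d5:2  d6:0  d7:0.
Shift Item 4→3, Item 2→4.
Schedule Item 3@1, Item 1@3, Item 4@3, Item 2@4: d1:5  d2:5  d3:5  d4:3  d5:2  d6:2  d7:0 — peak 5.

5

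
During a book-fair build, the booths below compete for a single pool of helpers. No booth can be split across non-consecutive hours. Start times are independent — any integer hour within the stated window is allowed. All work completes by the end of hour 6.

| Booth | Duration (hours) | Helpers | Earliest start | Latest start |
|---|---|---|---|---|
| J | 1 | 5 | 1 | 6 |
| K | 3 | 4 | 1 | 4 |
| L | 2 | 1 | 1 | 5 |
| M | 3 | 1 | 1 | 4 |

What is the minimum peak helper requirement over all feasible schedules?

5

Early-start (J@1, K@1, L@1, M@1) gives peak 11: h1:11  h2:6  h3:5  h4:0  h5:0  h6:0.
Shift K→2, L→2, M→4.
Schedule J@1, K@2, L@2, M@4: h1:5  h2:5  h3:5  h4:5  h5:1  h6:1 — peak 5.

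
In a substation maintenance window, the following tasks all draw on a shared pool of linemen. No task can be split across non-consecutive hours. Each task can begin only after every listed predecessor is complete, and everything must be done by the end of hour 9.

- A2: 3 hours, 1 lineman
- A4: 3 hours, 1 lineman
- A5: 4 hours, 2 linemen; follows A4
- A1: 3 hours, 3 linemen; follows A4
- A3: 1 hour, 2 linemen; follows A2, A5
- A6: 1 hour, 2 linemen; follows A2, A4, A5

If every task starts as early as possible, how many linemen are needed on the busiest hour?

Early-start schedule: A2@1, A4@1, A5@4, A1@4, A3@8, A6@8.
Load per hour: hour 1: 2, hour 2: 2, hour 3: 2, hour 4: 5, hour 5: 5, hour 6: 5, hour 7: 2, hour 8: 4, hour 9: 0.
Peak is 5.

5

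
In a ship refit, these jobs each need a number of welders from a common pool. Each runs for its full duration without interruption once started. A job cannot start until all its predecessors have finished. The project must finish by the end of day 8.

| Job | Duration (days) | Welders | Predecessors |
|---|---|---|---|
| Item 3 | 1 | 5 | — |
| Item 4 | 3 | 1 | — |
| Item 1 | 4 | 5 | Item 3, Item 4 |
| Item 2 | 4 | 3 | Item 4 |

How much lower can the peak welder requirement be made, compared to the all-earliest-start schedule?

Early-start peak: d1:6  d2:1  d3:1  d4:8  d5:8  d6:8  d7:8  d8:0 ⇒ 8.
Leveled (Item 3@1, Item 4@1, Item 1@4, Item 2@4): d1:6  d2:1  d3:1  d4:8  d5:8  d6:8  d7:8  d8:0 ⇒ 8.
Reduction 8 − 8 = 0.

0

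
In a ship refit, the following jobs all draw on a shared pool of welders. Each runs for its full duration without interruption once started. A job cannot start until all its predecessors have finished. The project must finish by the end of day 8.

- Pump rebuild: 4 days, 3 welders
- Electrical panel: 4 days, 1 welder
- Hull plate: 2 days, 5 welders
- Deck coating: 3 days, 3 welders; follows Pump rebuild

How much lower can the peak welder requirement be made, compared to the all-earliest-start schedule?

Early-start peak: d1:9  d2:9  d3:4  d4:4  d5:3  d6:3  d7:3  d8:0 ⇒ 9.
Leveled (Pump rebuild@1, Electrical panel@1, Hull plate@5, Deck coating@5): d1:4  d2:4  d3:4  d4:4  d5:8  d6:8  d7:3  d8:0 ⇒ 8.
Reduction 9 − 8 = 1.

1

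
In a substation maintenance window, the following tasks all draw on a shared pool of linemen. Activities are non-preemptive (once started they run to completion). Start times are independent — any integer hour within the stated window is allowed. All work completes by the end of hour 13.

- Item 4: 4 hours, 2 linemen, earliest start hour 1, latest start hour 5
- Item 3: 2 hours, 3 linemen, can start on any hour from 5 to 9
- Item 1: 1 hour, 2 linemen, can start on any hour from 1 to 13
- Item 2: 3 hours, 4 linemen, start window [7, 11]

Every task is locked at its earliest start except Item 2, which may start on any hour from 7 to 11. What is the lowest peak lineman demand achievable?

Item 2@7: h1:4  h2:2  h3:2  h4:2  h5:3  h6:3  h7:4  h8:4  h9:4  h10:0  h11:0  h12:0  h13:0 → peak 4
Item 2@8: h1:4  h2:2  h3:2  h4:2  h5:3  h6:3  h7:0  h8:4  h9:4  h10:4  h11:0  h12:0  h13:0 → peak 4
Item 2@9: h1:4  h2:2  h3:2  h4:2  h5:3  h6:3  h7:0  h8:0  h9:4  h10:4  h11:4  h12:0  h13:0 → peak 4
Item 2@10: h1:4  h2:2  h3:2  h4:2  h5:3  h6:3  h7:0  h8:0  h9:0  h10:4  h11:4  h12:4  h13:0 → peak 4
Item 2@11: h1:4  h2:2  h3:2  h4:2  h5:3  h6:3  h7:0  h8:0  h9:0  h10:0  h11:4  h12:4  h13:4 → peak 4
Best is Item 2@7, peak 4.

4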